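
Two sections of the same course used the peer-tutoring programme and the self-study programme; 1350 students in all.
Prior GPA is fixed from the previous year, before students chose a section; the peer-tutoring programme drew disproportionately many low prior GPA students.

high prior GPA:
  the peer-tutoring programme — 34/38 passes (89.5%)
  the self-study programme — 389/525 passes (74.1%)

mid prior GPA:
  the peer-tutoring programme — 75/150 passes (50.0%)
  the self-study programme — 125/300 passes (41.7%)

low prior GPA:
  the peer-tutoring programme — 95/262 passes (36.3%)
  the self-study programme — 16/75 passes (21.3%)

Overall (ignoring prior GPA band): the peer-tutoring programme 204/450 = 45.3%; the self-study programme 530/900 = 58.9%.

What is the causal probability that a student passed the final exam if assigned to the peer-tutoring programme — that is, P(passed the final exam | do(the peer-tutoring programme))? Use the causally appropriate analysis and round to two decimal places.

The stratified and pooled comparisons disagree (the peer-tutoring programme wins within each prior GPA band; the self-study programme wins overall), so the answer turns on the causal role of prior GPA band.
Prior GPA band differs across teaching methods for reasons unrelated to any effect of the teaching method itself, and it separately predicts the outcome — a classic confounder. We must compare within prior GPA band levels.
Standardising the peer-tutoring programme to the population prior GPA band mix: 0.417·34/38 + 0.333·75/150 + 0.250·95/262 = 0.630.

0.63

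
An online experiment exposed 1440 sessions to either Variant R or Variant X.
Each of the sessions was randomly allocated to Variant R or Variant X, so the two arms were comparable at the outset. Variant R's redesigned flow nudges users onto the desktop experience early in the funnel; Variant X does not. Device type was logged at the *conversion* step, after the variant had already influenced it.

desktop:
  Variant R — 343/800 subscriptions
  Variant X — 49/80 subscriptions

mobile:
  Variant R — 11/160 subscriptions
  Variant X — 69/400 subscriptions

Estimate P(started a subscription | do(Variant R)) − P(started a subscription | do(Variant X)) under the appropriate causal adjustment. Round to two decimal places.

+0.12

Device type here is a post-treatment variable shaped by the variant; conditioning on it would introduce bias rather than remove it. The overall comparison is the causal one.
The causal difference is the pooled difference: 0.369 − 0.246 = +0.123.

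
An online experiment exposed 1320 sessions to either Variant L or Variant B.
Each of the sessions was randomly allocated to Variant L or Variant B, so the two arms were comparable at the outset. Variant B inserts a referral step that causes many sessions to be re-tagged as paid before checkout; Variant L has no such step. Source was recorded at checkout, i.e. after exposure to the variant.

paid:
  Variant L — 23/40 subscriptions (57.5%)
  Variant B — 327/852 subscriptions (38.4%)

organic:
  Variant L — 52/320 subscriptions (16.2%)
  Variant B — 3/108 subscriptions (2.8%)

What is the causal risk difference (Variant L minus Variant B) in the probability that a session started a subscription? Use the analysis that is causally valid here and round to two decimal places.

-0.14

The stratified and pooled comparisons disagree (Variant L wins within each traffic source; Variant B wins overall), so the answer turns on the causal role of traffic source.
Stratifying would compare variants among sessions the variants themselves sorted into traffic source groups — a form of selection on an intermediate. The unconditioned pooled rates give the total causal effect.
The causal difference is the pooled difference: 0.208 − 0.344 = -0.135.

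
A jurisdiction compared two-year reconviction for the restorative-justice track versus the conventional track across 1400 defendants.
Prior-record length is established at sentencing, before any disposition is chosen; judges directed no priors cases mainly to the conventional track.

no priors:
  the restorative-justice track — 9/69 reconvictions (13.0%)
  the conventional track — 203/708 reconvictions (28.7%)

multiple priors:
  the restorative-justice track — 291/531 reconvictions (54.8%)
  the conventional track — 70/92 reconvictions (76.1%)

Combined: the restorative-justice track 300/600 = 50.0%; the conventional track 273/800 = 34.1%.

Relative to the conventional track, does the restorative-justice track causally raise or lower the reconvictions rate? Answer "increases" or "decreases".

decreases

The imbalance in prior-record length arose from how defendants were allocated, not from anything the disposition did; and prior-record length independently affects the outcome. The pooled gap is confounded — condition on prior-record length.
Within each level — no priors: 13.0% vs 28.7%; multiple priors: 54.8% vs 76.1% — the restorative-justice track is lower every time.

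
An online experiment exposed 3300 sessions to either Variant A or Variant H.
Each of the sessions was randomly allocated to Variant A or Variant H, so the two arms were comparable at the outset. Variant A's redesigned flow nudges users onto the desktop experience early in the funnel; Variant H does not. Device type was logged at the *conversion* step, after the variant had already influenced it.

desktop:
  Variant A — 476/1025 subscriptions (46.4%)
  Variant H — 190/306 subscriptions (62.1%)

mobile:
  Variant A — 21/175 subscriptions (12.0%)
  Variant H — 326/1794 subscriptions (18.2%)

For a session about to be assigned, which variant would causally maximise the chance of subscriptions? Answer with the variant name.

The distribution of device type is itself part of what the variant does — it is an intermediate outcome. Holding it fixed would remove that part of the effect; the total effect is the pooled difference.
Pooled: Variant A 41.4% vs Variant H 24.6%; Variant A is higher overall.

Variant A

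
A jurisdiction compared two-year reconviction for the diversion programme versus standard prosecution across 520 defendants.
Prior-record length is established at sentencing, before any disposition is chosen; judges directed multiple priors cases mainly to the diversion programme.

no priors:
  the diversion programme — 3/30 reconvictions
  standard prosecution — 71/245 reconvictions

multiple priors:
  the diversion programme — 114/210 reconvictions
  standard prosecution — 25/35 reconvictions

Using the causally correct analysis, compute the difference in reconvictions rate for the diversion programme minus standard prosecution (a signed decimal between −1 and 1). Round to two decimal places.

-0.18

The stratified and pooled comparisons disagree (the diversion programme wins within each prior-record length; standard prosecution wins overall), so the answer turns on the causal role of prior-record length.
Nothing the disposition does changes prior-record length; the imbalance is an allocation artefact. With prior-record length also predicting the outcome, the pooled figure is confounded, and the within-stratum comparison is the causal one.
Adjusting over the population distribution of prior-record length: 0.529·(0.100−0.290) + 0.471·(0.543−0.714) = -0.181.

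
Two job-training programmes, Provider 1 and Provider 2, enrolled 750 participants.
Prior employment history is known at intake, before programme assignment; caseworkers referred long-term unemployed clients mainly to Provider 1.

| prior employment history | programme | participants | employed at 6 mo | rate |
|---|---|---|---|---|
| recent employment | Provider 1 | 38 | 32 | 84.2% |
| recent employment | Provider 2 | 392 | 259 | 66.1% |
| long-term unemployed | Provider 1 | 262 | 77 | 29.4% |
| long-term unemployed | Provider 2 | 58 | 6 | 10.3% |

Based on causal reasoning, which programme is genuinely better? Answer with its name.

Provider 1

Within every prior employment history level Provider 1 has the higher rate, yet pooled Provider 2 does — Simpson's reversal.
Here prior employment history is a common cause — it drives both which programme a case falls under and the outcome. The crude comparison mixes populations; the stratum-specific rates are the causally relevant ones.
Within each level — recent employment: 84.2% vs 66.1%; long-term unemployed: 29.4% vs 10.3% — Provider 1 is higher every time.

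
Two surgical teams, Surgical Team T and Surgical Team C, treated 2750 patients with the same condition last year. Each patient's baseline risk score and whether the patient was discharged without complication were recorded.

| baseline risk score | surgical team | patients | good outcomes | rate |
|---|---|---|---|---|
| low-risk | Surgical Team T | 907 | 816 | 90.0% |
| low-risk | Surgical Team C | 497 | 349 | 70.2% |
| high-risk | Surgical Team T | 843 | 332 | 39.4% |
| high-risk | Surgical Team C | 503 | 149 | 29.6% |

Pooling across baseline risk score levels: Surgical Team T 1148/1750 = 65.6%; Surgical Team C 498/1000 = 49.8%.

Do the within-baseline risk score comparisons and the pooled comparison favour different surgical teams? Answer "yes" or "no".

Within each baseline risk score level (low-risk 90.0% vs 70.2%; high-risk 39.4% vs 29.6%), Surgical Team T has the higher rate every time. Pooled: 65.6% vs 49.8% — Surgical Team T has the higher rate overall. They agree.

no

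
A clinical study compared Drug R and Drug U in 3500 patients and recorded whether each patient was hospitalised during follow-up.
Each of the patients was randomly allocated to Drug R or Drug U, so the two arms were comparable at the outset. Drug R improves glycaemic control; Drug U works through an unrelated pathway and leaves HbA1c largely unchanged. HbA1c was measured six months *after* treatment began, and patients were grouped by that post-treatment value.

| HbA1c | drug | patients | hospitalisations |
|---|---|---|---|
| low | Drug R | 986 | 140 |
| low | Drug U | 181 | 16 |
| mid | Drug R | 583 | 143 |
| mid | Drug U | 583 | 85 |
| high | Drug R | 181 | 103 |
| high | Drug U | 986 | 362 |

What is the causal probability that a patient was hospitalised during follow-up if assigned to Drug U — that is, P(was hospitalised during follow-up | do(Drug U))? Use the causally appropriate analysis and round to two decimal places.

0.26

HbA1c here is a post-treatment variable shaped by the drug; conditioning on it would introduce bias rather than remove it. The overall comparison is the causal one.
So P(outcome | do(Drug U)) is just the pooled rate for Drug U: 463/1750 = 0.265.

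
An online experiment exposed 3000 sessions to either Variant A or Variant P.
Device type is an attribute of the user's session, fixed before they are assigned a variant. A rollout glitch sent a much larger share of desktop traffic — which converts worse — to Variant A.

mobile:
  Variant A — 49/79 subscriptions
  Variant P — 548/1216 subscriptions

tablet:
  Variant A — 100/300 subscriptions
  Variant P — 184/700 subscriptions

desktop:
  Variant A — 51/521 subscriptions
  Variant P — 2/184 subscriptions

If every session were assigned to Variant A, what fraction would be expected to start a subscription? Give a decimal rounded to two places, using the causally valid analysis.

0.40

Variant A is higher inside every device type stratum but Variant P is higher in aggregate. Whether to stratify depends on how device type relates to the variant.
Nothing the variant does changes device type; the imbalance is an allocation artefact. With device type also predicting the outcome, the pooled figure is confounded, and the within-stratum comparison is the causal one.
Standardising Variant A to the population device type mix: 0.432·49/79 + 0.333·100/300 + 0.235·51/521 = 0.402.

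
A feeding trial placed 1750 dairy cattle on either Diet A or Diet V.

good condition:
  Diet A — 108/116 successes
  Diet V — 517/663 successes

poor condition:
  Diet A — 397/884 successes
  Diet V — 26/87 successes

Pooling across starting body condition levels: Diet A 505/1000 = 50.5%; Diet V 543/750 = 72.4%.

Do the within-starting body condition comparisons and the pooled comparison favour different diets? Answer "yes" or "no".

yes

Within each starting body condition level (good condition 93.1% vs 78.0%; poor condition 44.9% vs 29.9%), Diet A has the higher rate every time. Pooled: 50.5% vs 72.4% — Diet V has the higher rate overall. The two comparisons disagree.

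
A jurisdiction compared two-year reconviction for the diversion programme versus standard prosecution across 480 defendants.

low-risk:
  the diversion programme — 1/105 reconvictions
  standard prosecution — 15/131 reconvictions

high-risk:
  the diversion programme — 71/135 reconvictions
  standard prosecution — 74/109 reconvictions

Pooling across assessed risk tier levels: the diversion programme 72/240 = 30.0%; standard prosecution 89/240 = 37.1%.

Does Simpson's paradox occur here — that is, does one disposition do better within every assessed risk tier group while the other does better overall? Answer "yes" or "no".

no

Within each assessed risk tier level (low-risk 1.0% vs 11.5%; high-risk 52.6% vs 67.9%), the diversion programme has the lower rate every time. Pooled: 30.0% vs 37.1% — the diversion programme has the lower rate overall. They agree.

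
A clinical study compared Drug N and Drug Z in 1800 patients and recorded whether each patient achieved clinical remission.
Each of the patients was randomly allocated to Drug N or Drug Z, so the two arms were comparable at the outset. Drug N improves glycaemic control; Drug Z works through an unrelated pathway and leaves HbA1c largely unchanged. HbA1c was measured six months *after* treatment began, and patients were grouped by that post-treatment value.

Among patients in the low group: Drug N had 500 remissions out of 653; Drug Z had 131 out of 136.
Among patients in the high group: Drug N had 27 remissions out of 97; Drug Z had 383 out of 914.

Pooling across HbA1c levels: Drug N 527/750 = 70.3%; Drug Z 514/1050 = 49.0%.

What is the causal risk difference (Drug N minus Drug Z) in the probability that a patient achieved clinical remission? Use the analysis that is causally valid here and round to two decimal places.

HbA1c is downstream of the drug. One should not condition on a consequence of treatment, so the overall rates are the right comparison.
The causal difference is the pooled difference: 0.703 − 0.490 = +0.213.

+0.21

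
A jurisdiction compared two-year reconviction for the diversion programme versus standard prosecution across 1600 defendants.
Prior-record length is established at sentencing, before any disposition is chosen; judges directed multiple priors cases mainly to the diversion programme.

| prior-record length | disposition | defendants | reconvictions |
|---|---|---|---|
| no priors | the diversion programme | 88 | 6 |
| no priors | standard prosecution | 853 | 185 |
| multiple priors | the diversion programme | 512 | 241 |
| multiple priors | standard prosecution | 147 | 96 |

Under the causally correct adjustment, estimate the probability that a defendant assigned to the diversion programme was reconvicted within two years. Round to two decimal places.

The stratified and pooled comparisons disagree (the diversion programme wins within each prior-record length; standard prosecution wins overall), so the answer turns on the causal role of prior-record length.
Here prior-record length is a common cause — it drives both which disposition a case falls under and the outcome. The crude comparison mixes populations; the stratum-specific rates are the causally relevant ones.
Standardising the diversion programme to the population prior-record length mix: 0.588·6/88 + 0.412·241/512 = 0.234.

0.23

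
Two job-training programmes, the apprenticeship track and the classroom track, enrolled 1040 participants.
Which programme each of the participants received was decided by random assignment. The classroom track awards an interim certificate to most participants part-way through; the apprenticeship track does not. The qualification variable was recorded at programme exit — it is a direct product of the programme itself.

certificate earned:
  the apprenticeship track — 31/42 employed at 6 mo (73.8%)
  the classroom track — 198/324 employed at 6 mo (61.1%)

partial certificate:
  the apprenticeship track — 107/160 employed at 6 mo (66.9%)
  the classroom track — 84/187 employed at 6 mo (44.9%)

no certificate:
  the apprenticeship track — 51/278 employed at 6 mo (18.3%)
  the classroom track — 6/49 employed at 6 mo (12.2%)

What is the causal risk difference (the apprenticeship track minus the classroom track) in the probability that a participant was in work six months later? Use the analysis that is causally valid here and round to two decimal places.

Stratifying would compare programmes among participants the programmes themselves sorted into qualification attained during the programme groups — a form of selection on an intermediate. The unconditioned pooled rates give the total causal effect.
The causal difference is the pooled difference: 0.394 − 0.514 = -0.121.

-0.12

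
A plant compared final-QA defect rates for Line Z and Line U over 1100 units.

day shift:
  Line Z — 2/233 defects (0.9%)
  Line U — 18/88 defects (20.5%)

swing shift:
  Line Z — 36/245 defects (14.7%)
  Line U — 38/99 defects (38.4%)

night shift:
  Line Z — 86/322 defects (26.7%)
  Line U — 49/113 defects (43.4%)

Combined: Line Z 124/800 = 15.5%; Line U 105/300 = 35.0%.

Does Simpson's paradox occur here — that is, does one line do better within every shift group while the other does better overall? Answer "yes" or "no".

no

Within each shift level (day shift 0.9% vs 20.5%; swing shift 14.7% vs 38.4%; night shift 26.7% vs 43.4%), Line Z has the lower rate every time. Pooled: 15.5% vs 35.0% — Line Z has the lower rate overall. They agree.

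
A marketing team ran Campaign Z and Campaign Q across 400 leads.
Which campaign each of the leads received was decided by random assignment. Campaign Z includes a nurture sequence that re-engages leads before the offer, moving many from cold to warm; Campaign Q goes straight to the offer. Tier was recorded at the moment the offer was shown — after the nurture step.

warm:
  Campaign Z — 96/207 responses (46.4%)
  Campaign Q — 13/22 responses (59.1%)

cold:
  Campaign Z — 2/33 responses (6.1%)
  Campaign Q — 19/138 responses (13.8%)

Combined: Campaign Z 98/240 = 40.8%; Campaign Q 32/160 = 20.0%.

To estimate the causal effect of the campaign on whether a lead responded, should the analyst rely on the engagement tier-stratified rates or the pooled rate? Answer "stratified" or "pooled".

Engagement tier here is a post-treatment variable shaped by the campaign; conditioning on it would introduce bias rather than remove it. The overall comparison is the causal one.
Pooled: Campaign Z 40.8% vs Campaign Q 20.0%; Campaign Z is higher overall.

pooled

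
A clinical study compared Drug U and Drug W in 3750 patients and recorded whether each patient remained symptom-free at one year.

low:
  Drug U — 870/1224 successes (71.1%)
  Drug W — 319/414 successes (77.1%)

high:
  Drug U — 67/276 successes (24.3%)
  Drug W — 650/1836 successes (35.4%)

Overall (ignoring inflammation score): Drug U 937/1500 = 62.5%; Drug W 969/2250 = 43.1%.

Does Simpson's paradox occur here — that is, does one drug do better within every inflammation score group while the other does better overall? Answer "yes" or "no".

yes

Within each inflammation score level (low 71.1% vs 77.1%; high 24.3% vs 35.4%), Drug W has the higher rate every time. Pooled: 62.5% vs 43.1% — Drug U has the higher rate overall. The two comparisons disagree.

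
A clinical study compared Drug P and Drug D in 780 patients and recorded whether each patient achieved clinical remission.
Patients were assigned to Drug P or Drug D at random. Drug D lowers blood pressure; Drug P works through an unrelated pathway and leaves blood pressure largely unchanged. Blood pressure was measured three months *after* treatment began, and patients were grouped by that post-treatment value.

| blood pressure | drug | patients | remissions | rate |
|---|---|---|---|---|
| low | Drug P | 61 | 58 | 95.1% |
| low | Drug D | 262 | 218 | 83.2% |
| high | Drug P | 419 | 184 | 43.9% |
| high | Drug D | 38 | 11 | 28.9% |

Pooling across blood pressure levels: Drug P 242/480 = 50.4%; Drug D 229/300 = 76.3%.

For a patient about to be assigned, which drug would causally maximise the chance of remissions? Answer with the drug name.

The blood pressure-specific comparison favours Drug P throughout, but the pooled figures favour Drug D. The question is whether to condition on blood pressure.
Blood pressure is downstream of the drug. One should not condition on a consequence of treatment, so the overall rates are the right comparison.
Pooled: Drug P 50.4% vs Drug D 76.3%; Drug D is higher overall.

Drug D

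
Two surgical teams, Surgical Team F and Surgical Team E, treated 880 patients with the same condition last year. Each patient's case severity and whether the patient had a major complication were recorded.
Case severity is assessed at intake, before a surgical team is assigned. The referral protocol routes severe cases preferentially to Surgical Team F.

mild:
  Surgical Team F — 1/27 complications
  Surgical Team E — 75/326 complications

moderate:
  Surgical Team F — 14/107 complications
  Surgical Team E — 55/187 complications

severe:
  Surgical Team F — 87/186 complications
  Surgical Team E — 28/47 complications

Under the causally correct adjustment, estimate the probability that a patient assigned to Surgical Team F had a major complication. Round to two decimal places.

0.18

Case severity is set before the surgical team has any effect — it is not caused by the surgical team — and it independently drives the outcome. That makes it a confounder, so the causal comparison is within case severity levels.
Standardising Surgical Team F to the population case severity mix: 0.401·1/27 + 0.334·14/107 + 0.265·87/186 = 0.182.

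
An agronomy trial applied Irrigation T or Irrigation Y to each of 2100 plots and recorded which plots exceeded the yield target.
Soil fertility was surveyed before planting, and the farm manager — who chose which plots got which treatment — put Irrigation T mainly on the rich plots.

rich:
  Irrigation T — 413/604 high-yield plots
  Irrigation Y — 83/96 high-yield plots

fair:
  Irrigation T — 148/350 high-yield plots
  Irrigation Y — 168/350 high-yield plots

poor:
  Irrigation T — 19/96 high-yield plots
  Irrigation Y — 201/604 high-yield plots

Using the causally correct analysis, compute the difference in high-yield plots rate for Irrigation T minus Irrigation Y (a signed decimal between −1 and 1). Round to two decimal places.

-0.12

The soil fertility-specific comparison favours Irrigation Y throughout, but the pooled figures favour Irrigation T. The question is whether to condition on soil fertility.
The imbalance in soil fertility arose from how plots were allocated, not from anything the irrigation did; and soil fertility independently affects the outcome. The pooled gap is confounded — condition on soil fertility.
Adjusting over the population distribution of soil fertility: 0.333·(0.684−0.865) + 0.333·(0.423−0.480) + 0.333·(0.198−0.333) = -0.124.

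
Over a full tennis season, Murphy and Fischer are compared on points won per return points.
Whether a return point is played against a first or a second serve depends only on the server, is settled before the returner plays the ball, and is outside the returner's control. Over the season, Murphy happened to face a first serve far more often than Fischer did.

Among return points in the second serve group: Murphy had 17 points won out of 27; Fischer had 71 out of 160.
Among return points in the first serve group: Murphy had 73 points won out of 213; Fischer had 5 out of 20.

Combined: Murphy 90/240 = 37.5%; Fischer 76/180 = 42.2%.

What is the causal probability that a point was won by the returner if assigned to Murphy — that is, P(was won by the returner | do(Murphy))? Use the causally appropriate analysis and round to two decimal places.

0.47

The stratified and pooled comparisons disagree (Murphy wins within each serve type; Fischer wins overall), so the answer turns on the causal role of serve type.
Since serve type is a pre-existing factor (not a product of the player) and it affects the outcome on its own, it is a confounder. The stratified rates, not the pooled rate, identify the causal effect.
Standardising Murphy to the population serve type mix: 0.445·17/27 + 0.555·73/213 = 0.470.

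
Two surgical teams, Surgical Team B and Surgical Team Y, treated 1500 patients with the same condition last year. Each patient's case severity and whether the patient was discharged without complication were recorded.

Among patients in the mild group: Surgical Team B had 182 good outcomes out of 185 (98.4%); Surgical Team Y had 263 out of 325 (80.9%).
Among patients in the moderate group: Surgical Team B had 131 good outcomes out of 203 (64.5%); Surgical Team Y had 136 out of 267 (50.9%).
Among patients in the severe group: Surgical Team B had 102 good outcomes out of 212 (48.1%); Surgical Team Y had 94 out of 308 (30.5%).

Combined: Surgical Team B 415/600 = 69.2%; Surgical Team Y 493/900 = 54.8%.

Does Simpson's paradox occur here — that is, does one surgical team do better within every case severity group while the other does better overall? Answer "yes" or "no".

Within each case severity level (mild 98.4% vs 80.9%; moderate 64.5% vs 50.9%; severe 48.1% vs 30.5%), Surgical Team B has the higher rate every time. Pooled: 69.2% vs 54.8% — Surgical Team B has the higher rate overall. They agree.

no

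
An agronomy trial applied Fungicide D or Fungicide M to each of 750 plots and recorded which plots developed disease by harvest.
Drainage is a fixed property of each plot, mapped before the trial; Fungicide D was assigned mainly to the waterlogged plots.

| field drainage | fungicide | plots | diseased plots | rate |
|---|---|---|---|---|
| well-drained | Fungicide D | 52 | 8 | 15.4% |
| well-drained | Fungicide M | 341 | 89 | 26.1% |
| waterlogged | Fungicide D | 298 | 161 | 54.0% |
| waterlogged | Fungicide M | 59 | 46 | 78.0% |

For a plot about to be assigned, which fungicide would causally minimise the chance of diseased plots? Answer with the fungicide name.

Fungicide D

Within every field drainage level Fungicide D has the lower rate, yet pooled Fungicide M does — Simpson's reversal.
The imbalance in field drainage arose from how plots were allocated, not from anything the fungicide did; and field drainage independently affects the outcome. The pooled gap is confounded — condition on field drainage.
Within each level — well-drained: 15.4% vs 26.1%; waterlogged: 54.0% vs 78.0% — Fungicide D is lower every time.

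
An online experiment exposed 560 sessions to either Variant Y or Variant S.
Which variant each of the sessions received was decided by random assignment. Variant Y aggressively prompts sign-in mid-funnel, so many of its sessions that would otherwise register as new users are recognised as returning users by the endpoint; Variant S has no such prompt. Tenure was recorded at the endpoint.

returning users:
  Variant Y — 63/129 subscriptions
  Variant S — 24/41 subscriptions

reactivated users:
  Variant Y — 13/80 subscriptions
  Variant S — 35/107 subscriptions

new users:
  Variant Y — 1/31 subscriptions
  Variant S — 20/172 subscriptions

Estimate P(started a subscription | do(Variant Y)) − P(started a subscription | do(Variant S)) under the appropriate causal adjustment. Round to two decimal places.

+0.07

The distribution of user tenure is itself part of what the variant does — it is an intermediate outcome. Holding it fixed would remove that part of the effect; the total effect is the pooled difference.
The causal difference is the pooled difference: 0.321 − 0.247 = +0.074.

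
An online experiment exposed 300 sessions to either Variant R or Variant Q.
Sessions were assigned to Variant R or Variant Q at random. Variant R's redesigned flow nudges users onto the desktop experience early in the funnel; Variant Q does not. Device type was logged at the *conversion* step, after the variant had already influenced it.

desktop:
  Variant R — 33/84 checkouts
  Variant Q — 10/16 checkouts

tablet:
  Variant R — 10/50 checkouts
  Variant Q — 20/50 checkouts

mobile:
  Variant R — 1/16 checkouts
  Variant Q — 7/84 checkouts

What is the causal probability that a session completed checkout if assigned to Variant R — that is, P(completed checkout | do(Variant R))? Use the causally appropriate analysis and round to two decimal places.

Because the variant influences device type, device type is a post-treatment mediator, not a confounder. Stratifying on it would bias the estimate; the causal effect is the crude pooled difference.
So P(outcome | do(Variant R)) is just the pooled rate for Variant R: 44/150 = 0.293.

0.29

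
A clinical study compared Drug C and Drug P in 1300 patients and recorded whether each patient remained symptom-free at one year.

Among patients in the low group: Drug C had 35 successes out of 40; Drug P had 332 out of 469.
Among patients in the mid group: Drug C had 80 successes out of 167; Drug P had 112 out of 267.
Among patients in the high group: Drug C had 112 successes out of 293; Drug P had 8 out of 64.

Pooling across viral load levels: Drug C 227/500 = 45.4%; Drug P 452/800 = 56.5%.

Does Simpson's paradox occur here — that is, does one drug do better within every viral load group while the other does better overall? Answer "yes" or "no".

yes

Within each viral load level (low 87.5% vs 70.8%; mid 47.9% vs 41.9%; high 38.2% vs 12.5%), Drug C has the higher rate every time. Pooled: 45.4% vs 56.5% — Drug P has the higher rate overall. The two comparisons disagree.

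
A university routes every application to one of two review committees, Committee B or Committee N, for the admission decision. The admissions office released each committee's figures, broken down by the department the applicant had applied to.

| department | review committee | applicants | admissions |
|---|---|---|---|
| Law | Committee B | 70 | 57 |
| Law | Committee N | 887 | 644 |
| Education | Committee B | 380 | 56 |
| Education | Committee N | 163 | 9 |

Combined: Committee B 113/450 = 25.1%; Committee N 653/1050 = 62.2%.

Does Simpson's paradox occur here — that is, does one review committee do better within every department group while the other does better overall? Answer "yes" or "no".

yes

Within each department level (Law 81.4% vs 72.6%; Education 14.7% vs 5.5%), Committee B has the higher rate every time. Pooled: 25.1% vs 62.2% — Committee N has the higher rate overall. The two comparisons disagree.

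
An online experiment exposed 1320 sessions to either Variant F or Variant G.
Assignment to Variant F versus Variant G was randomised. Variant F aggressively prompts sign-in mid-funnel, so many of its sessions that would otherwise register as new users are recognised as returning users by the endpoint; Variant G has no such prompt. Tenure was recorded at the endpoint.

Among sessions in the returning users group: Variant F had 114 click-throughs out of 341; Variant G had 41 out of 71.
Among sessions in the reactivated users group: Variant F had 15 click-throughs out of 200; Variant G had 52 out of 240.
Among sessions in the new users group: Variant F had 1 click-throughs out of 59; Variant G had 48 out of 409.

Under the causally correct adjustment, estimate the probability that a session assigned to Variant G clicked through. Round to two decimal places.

0.20

User tenure is downstream of the variant. One should not condition on a consequence of treatment, so the overall rates are the right comparison.
So P(outcome | do(Variant G)) is just the pooled rate for Variant G: 141/720 = 0.196.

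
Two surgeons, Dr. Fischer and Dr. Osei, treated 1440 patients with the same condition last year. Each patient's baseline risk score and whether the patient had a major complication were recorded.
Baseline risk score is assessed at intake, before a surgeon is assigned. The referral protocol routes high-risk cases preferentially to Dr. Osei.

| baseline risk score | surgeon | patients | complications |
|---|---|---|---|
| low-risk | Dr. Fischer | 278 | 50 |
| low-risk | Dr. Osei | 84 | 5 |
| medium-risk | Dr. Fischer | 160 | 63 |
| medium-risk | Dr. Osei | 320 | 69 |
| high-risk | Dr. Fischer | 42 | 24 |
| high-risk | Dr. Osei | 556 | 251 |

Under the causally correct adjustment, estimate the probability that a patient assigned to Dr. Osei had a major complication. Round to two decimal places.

0.27

The imbalance in baseline risk score arose from how patients were allocated, not from anything the surgeon did; and baseline risk score independently affects the outcome. The pooled gap is confounded — condition on baseline risk score.
Standardising Dr. Osei to the population baseline risk score mix: 0.251·5/84 + 0.333·69/320 + 0.415·251/556 = 0.274.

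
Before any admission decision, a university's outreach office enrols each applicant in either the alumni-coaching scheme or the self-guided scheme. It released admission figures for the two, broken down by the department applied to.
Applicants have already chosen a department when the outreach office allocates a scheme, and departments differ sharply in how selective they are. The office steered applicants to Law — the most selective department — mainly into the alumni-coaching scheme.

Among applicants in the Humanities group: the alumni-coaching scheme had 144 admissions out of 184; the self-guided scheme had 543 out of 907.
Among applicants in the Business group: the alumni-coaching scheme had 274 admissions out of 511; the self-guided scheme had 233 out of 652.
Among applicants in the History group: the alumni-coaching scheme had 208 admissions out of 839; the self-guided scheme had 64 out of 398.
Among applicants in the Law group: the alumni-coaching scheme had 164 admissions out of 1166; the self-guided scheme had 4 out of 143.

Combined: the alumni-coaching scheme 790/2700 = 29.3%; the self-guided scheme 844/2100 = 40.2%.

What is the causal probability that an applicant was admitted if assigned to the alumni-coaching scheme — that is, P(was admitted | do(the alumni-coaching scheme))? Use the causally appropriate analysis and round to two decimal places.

Nothing the outreach scheme does changes department; the imbalance is an allocation artefact. With department also predicting the outcome, the pooled figure is confounded, and the within-stratum comparison is the causal one.
Standardising the alumni-coaching scheme to the population department mix: 0.227·144/184 + 0.242·274/511 + 0.258·208/839 + 0.273·164/1166 = 0.410.

0.41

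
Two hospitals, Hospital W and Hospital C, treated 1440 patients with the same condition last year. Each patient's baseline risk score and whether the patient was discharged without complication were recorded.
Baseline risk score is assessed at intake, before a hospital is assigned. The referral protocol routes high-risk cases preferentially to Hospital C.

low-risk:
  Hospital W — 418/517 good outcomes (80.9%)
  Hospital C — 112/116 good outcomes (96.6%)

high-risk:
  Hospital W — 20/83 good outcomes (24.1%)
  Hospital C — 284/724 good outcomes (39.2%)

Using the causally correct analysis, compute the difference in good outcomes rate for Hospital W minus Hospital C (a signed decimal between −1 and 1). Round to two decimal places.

-0.15

Baseline risk score satisfies the back-door criterion: it is not a descendant of the hospital, and it blocks the spurious path from hospital to outcome. Adjusting for it (i.e., using the within-baseline risk score rates) gives the causal effect.
Adjusting over the population distribution of baseline risk score: 0.440·(0.809−0.966) + 0.560·(0.241−0.392) = -0.154.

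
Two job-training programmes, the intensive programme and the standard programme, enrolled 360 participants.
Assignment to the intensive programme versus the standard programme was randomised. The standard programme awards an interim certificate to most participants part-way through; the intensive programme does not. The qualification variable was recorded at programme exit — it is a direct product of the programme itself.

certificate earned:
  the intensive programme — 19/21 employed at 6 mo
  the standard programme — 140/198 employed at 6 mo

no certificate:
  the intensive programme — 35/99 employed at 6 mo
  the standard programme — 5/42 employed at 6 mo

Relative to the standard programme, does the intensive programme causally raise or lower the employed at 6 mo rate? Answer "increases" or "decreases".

Qualification attained during the programme here is a post-treatment variable shaped by the programme; conditioning on it would introduce bias rather than remove it. The overall comparison is the causal one.
Pooled: the intensive programme 45.0% vs the standard programme 60.4%; the standard programme is higher overall.

decreases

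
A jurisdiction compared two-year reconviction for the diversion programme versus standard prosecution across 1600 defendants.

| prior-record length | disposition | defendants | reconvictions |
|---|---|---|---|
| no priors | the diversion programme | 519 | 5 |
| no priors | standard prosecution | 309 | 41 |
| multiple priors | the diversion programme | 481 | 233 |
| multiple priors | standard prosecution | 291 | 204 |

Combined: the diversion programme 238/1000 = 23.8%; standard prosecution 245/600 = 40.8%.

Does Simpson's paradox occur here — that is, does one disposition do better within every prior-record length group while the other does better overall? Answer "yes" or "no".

no

Within each prior-record length level (no priors 1.0% vs 13.3%; multiple priors 48.4% vs 70.1%), the diversion programme has the lower rate every time. Pooled: 23.8% vs 40.8% — the diversion programme has the lower rate overall. They agree.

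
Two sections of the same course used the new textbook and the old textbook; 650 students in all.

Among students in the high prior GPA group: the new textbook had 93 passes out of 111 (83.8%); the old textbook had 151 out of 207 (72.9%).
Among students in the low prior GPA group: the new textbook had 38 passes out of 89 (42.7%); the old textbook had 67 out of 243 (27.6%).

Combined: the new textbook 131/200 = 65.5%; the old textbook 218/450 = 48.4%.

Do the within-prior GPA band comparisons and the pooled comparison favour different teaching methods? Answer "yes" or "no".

no

Within each prior GPA band level (high prior GPA 83.8% vs 72.9%; low prior GPA 42.7% vs 27.6%), the new textbook has the higher rate every time. Pooled: 65.5% vs 48.4% — the new textbook has the higher rate overall. They agree.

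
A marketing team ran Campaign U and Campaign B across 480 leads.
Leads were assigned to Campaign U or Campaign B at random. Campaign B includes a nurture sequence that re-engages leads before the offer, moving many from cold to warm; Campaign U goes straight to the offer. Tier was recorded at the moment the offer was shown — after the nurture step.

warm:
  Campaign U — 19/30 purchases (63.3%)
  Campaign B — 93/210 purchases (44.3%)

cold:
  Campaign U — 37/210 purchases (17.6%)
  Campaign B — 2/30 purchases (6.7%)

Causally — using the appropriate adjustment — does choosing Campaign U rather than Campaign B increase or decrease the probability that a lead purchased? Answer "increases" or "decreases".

The engagement tier-specific comparison favours Campaign U throughout, but the pooled figures favour Campaign B. The question is whether to condition on engagement tier.
Stratifying would compare campaigns among leads the campaigns themselves sorted into engagement tier groups — a form of selection on an intermediate. The unconditioned pooled rates give the total causal effect.
Pooled: Campaign U 23.3% vs Campaign B 39.6%; Campaign B is higher overall.

decreases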